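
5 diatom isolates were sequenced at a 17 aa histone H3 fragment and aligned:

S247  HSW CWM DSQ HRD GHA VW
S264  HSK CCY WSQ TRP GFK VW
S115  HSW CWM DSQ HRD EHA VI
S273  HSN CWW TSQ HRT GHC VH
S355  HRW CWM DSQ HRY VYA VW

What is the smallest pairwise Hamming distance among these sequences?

2

Pairwise Hamming distances:
  S247 vs S264: 8
  S247 vs S115: 2
  S247 vs S273: 6
  S247 vs S355: 4
  S264 vs S115: 10
  S264 vs S273: 9
  S264 vs S355: 10
  S115 vs S273: 7
  S115 vs S355: 5
  S273 vs S355: 9
The smallest is 2, between S247 and S115.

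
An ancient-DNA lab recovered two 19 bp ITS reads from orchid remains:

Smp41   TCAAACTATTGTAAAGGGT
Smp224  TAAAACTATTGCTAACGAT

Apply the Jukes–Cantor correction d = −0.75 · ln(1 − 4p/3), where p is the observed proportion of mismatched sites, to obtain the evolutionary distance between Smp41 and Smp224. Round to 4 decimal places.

The sequences differ at positions 2 (C/A), 12 (T/C), 13 (A/T), 16 (G/C), 18 (G/A).
p = 5/19 = 0.263158.
d = −0.75 · ln(1 − (4/3)·0.263158) = −0.75 · ln(0.649123) = −0.75 · (-0.432133) = 0.3241.

0.3241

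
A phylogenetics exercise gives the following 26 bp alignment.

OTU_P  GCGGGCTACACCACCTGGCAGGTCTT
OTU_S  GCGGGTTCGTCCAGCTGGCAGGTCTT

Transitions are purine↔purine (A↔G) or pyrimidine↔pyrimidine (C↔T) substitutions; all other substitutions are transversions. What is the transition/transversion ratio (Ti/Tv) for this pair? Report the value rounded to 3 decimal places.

Mismatches occur at site 6 (C/T, transition), site 8 (A/C, transversion), site 9 (C/G, transversion), site 10 (A/T, transversion), site 14 (C/G, transversion).
Of the 5 differences, 1 transition and 4 transversions, so Ti/Tv = 1/4 = 0.250.

0.250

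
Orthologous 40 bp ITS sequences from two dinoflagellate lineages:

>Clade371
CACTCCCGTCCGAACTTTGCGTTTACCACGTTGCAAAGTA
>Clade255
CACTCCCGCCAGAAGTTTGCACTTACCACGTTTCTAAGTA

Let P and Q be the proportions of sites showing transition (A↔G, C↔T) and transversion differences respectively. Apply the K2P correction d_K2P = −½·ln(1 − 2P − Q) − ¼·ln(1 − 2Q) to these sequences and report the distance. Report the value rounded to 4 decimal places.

Mismatches occur at site 9 (T/C, transition), site 11 (C/A, transversion), site 15 (C/G, transversion), site 21 (G/A, transition), site 22 (T/C, transition), site 33 (G/T, transversion), site 35 (A/T, transversion).
Of the 7 differences, 3 transitions and 4 transversions over 40 sites: P = 3/40 = 0.075000, Q = 4/40 = 0.100000.
d = −0.5·ln(0.750000) − 0.25·ln(0.800000) = −0.5·(-0.287682) − 0.25·(-0.223144) = 0.1996.

0.1996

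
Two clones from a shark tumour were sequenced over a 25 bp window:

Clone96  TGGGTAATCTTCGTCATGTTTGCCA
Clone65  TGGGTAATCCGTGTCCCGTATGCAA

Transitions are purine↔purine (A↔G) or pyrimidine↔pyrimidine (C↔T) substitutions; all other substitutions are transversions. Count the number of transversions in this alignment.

The sequences differ at positions 10 (T/C, transition), 11 (T/G, transversion), 12 (C/T, transition), 16 (A/C, transversion), 17 (T/C, transition), 20 (T/A, transversion), 24 (C/A, transversion).
Of the 7 differences, 3 transitions and 4 transversions, so the answer is 4.

4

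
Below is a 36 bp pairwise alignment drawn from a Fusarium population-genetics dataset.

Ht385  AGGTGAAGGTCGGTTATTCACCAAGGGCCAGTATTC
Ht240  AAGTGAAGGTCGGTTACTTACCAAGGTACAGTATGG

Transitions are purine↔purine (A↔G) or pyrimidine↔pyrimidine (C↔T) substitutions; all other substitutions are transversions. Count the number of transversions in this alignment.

Differing sites — 2:G/A (Ti); 17:T/C (Ti); 19:C/T (Ti); 27:G/T (Tv); 28:C/A (Tv); 35:T/G (Tv); 36:C/G (Tv).
Of the 7 differences, 3 transitions and 4 transversions, so the answer is 4.

4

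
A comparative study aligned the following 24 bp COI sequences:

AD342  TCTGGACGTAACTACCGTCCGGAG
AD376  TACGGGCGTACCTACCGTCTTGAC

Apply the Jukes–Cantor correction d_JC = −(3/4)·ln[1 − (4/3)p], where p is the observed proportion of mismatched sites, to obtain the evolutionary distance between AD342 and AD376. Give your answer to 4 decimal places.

The sequences differ at positions 2 (C/A), 3 (T/C), 6 (A/G), 11 (A/C), 20 (C/T), 21 (G/T), 24 (G/C).
p = 7/24 = 0.291667.
d = −0.75 · ln(1 − (4/3)·0.291667) = −0.75 · ln(0.611111) = −0.75 · (-0.492477) = 0.3694.

0.3694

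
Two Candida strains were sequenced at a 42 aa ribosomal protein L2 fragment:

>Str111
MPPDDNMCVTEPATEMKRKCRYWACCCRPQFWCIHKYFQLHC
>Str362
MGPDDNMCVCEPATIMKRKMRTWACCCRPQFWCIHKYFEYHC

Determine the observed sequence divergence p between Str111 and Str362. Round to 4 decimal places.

Differing sites — 2:P/G; 10:T/C; 15:E/I; 20:C/M; 22:Y/T; 39:Q/E; 40:L/Y.
There are 7 differences over 42 sites, so p = 7/42 = 0.1667.

0.1667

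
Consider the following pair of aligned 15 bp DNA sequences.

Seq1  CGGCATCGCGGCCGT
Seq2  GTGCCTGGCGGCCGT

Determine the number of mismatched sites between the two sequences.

4

Mismatches occur at site 1 (C/G), site 2 (G/T), site 5 (A/C), site 7 (C/G).
That gives 4 mismatches out of 15 aligned sites, so the Hamming distance is 4.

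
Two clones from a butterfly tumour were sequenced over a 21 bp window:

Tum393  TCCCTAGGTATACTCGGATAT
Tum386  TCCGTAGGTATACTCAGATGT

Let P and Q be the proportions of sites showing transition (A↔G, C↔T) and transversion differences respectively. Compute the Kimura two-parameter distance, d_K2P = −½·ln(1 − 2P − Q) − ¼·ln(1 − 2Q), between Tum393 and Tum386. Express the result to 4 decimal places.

Differing sites — 4:C/G (Tv); 16:G/A (Ti); 20:A/G (Ti).
Of the 3 differences, 2 transitions and 1 transversion over 21 sites: P = 2/21 = 0.095238, Q = 1/21 = 0.047619.
d = −0.5·ln(0.761905) − 0.25·ln(0.904762) = −0.5·(-0.271933) − 0.25·(-0.100083) = 0.1610.

0.1610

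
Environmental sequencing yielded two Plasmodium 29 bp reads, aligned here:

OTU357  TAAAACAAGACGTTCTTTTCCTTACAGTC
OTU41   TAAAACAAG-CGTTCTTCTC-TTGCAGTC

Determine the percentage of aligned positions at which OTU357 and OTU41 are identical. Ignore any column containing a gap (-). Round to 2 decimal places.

92.59%

Excluding the 2 gap columns leaves 27 comparable sites.
The sequences differ at positions 18 (T/C), 24 (A/G).
25 of the 27 comparable sites match, so the percent identity is 25/27 × 100 = 92.59%.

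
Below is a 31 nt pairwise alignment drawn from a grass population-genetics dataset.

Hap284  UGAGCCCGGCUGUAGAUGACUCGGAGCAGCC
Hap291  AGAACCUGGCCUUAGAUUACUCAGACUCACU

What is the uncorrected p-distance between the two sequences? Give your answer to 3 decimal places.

Mismatches occur at site 1 (U→A), site 4 (G→A), site 7 (C→U), site 11 (U→C), site 12 (G→U), site 18 (G→U), site 23 (G→A), site 26 (G→C), site 27 (C→U), site 28 (A→C), site 29 (G→A), site 31 (C→U).
There are 12 differences over 31 sites, so p = 12/31 = 0.387.

0.387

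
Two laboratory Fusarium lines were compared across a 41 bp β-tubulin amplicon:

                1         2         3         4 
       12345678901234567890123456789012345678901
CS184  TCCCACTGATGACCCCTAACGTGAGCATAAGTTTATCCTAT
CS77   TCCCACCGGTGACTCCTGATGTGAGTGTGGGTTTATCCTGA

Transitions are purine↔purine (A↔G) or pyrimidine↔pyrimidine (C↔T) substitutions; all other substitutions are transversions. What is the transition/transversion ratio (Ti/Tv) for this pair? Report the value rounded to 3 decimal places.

10.000

Mismatches occur at site 7 (T→C, transition), site 9 (A→G, transition), site 14 (C→T, transition), site 18 (A→G, transition), site 20 (C→T, transition), site 26 (C→T, transition), site 27 (A→G, transition), site 29 (A→G, transition), site 30 (A→G, transition), site 40 (A→G, transition), site 41 (T→A, transversion).
Of the 11 differences, 10 transitions and 1 transversion, so Ti/Tv = 10/1 = 10.000.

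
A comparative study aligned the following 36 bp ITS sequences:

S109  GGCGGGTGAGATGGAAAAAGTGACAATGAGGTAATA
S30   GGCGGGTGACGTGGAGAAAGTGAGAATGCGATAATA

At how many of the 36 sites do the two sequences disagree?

The sequences differ at positions 10 (G/C), 11 (A/G), 16 (A/G), 24 (C/G), 29 (A/C), 31 (G/A).
That gives 6 mismatches out of 36 aligned sites, so the Hamming distance is 6.

6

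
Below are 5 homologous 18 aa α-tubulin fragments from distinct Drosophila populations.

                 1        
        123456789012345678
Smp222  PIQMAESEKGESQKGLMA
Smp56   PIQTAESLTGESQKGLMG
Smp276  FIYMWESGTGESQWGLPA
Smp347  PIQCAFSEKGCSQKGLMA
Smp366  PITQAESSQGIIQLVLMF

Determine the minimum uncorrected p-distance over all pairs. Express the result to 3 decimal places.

Pairwise Hamming distances:
  Smp222 vs Smp56: 4
  Smp222 vs Smp276: 7
  Smp222 vs Smp347: 3
  Smp222 vs Smp366: 9
  Smp56 vs Smp276: 8
  Smp56 vs Smp347: 6
  Smp56 vs Smp366: 9
  Smp276 vs Smp347: 10
  Smp276 vs Smp366: 12
  Smp347 vs Smp366: 10
The smallest is 3 mismatches, between Smp222 and Smp347; p = 3/18 = 0.167.

0.167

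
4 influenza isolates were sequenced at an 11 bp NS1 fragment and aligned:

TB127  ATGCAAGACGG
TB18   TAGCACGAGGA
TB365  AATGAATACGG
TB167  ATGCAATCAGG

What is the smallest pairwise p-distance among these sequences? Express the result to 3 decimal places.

0.273

Pairwise Hamming distances:
  TB127 vs TB18: 5
  TB127 vs TB365: 4
  TB127 vs TB167: 3
  TB18 vs TB365: 7
  TB18 vs TB167: 7
  TB365 vs TB167: 5
The smallest is 3 mismatches, between TB127 and TB167; p = 3/11 = 0.273.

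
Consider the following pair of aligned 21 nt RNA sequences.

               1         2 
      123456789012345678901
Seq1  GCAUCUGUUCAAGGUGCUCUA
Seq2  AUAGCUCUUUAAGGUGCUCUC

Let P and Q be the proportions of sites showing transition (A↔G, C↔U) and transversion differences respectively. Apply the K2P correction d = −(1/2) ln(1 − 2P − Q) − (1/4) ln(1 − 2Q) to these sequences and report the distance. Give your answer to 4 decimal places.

0.3639

Differing sites — 1:G/A (Ti); 2:C/U (Ti); 4:U/G (Tv); 7:G/C (Tv); 10:C/U (Ti); 21:A/C (Tv).
Of the 6 differences, 3 transitions and 3 transversions over 21 sites: P = 3/21 = 0.142857, Q = 3/21 = 0.142857.
d = −0.5·ln(0.571429) − 0.25·ln(0.714286) = −0.5·(-0.559615) − 0.25·(-0.336472) = 0.3639.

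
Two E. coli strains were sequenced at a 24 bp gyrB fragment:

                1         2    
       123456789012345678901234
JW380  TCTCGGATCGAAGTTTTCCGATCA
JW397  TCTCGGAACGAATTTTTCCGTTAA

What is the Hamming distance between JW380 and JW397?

4

Mismatches occur at site 8 (T↔A), site 13 (G↔T), site 21 (A↔T), site 23 (C↔A).
That gives 4 mismatches out of 24 aligned sites, so the Hamming distance is 4.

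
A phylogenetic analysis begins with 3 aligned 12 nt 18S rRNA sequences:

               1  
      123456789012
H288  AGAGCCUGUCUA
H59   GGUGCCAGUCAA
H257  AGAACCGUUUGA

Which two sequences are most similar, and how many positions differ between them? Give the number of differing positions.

Pairwise Hamming distances:
  H288 vs H59: 4
  H288 vs H257: 5
  H59 vs H257: 7
The smallest is 4, between H288 and H59.

4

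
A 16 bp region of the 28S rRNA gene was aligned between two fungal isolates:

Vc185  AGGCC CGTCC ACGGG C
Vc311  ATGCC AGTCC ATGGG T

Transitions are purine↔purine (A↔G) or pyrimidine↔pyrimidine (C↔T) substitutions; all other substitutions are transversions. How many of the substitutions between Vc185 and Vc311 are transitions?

2

Differing sites — 2:G/T (Tv); 6:C/A (Tv); 12:C/T (Ti); 16:C/T (Ti).
Of the 4 differences, 2 transitions and 2 transversions, so the answer is 2.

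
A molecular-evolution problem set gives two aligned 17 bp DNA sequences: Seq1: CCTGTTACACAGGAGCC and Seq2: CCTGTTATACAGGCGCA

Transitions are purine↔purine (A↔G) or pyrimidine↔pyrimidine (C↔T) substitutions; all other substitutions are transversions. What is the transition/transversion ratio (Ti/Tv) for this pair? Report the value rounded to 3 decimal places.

Differing sites — 8:C/T (Ti); 14:A/C (Tv); 17:C/A (Tv).
Of the 3 differences, 1 transition and 2 transversions, so Ti/Tv = 1/2 = 0.500.

0.500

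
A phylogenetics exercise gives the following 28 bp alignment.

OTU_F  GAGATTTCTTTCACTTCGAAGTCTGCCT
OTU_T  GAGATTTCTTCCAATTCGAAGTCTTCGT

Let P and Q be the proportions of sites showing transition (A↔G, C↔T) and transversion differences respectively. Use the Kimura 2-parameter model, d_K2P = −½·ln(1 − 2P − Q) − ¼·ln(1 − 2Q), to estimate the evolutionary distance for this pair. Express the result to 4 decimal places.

0.1586

The sequences differ at positions 11 (T/C, transition), 14 (C/A, transversion), 25 (G/T, transversion), 27 (C/G, transversion).
Of the 4 differences, 1 transition and 3 transversions over 28 sites: P = 1/28 = 0.035714, Q = 3/28 = 0.107143.
d = −0.5·ln(0.821429) − 0.25·ln(0.785714) = −0.5·(-0.196710) − 0.25·(-0.241162) = 0.1586.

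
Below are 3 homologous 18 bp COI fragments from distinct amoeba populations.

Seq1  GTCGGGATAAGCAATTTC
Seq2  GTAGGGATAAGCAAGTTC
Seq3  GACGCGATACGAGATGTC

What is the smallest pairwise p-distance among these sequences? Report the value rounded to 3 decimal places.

0.111

Pairwise Hamming distances:
  Seq1 vs Seq2: 2
  Seq1 vs Seq3: 6
  Seq2 vs Seq3: 8
The smallest is 2 mismatches, between Seq1 and Seq2; p = 2/18 = 0.111.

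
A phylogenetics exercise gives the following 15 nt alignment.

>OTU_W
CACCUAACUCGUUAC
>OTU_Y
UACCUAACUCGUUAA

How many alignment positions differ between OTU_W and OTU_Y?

2

Differing sites — 1:C/U; 15:C/A.
That gives 2 mismatches out of 15 aligned sites, so the Hamming distance is 2.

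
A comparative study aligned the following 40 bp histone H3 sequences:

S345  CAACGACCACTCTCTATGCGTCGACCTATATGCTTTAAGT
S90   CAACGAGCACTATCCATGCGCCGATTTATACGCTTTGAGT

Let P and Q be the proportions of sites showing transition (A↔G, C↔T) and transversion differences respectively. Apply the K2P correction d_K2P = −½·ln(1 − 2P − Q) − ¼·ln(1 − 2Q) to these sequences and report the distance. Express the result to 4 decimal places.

The sequences differ at positions 7 (C/G, transversion), 12 (C/A, transversion), 15 (T/C, transition), 21 (T/C, transition), 25 (C/T, transition), 26 (C/T, transition), 31 (T/C, transition), 37 (A/G, transition).
Of the 8 differences, 6 transitions and 2 transversions over 40 sites: P = 6/40 = 0.150000, Q = 2/40 = 0.050000.
d = −0.5·ln(0.650000) − 0.25·ln(0.900000) = −0.5·(-0.430783) − 0.25·(-0.105361) = 0.2417.

0.2417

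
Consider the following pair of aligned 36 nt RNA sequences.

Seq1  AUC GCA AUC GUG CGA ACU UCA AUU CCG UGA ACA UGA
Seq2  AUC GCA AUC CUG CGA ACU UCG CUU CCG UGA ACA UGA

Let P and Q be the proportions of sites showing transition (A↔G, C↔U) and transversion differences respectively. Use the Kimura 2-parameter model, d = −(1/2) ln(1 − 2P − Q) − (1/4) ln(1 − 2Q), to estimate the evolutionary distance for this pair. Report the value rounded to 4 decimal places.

0.0883

The sequences differ at positions 10 (G/C, transversion), 21 (A/G, transition), 22 (A/C, transversion).
Of the 3 differences, 1 transition and 2 transversions over 36 sites: P = 1/36 = 0.027778, Q = 2/36 = 0.055556.
d = −0.5·ln(0.888888) − 0.25·ln(0.888888) = −0.5·(-0.117784) − 0.25·(-0.117784) = 0.0883.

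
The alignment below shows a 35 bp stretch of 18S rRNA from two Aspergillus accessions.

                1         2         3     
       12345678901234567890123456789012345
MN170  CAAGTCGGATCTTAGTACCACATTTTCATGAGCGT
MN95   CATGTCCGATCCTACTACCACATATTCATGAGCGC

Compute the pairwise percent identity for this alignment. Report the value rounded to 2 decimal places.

82.86%

The sequences differ at positions 3 (A/T), 7 (G/C), 12 (T/C), 15 (G/C), 24 (T/A), 35 (T/C).
29 of the 35 sites match, so the percent identity is 29/35 × 100 = 82.86%.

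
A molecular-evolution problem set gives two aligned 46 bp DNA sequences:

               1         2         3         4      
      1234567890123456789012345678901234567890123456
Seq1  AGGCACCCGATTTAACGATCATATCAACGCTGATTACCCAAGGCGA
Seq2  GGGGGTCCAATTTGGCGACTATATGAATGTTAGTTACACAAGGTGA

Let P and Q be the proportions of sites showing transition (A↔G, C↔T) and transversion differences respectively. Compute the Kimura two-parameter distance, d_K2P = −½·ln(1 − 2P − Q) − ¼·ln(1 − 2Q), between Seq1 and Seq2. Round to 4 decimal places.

0.5327

Differing sites — 1:A/G (Ti); 4:C/G (Tv); 5:A/G (Ti); 6:C/T (Ti); 9:G/A (Ti); 14:A/G (Ti); 15:A/G (Ti); 19:T/C (Ti); 20:C/T (Ti); 25:C/G (Tv); 28:C/T (Ti); 30:C/T (Ti); 32:G/A (Ti); 33:A/G (Ti); 38:C/A (Tv); 44:C/T (Ti).
Of the 16 differences, 13 transitions and 3 transversions over 46 sites: P = 13/46 = 0.282609, Q = 3/46 = 0.065217.
d = −0.5·ln(0.369565) − 0.25·ln(0.869566) = −0.5·(-0.995429) − 0.25·(-0.139761) = 0.5327.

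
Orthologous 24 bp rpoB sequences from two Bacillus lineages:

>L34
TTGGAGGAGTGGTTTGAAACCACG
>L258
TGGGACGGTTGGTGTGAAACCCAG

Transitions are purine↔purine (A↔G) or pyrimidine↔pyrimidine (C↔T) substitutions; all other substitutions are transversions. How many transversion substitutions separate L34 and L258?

Differing sites — 2:T/G (Tv); 6:G/C (Tv); 8:A/G (Ti); 9:G/T (Tv); 14:T/G (Tv); 22:A/C (Tv); 23:C/A (Tv).
Of the 7 differences, 1 transition and 6 transversions, so the answer is 6.

6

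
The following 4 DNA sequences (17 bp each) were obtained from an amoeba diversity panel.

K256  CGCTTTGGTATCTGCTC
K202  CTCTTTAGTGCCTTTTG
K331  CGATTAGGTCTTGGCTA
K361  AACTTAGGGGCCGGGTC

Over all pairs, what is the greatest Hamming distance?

11

Pairwise Hamming distances:
  K256 vs K202: 7
  K256 vs K331: 6
  K256 vs K361: 8
  K202 vs K331: 11
  K202 vs K361: 9
  K331 vs K361: 9
The largest is 11, between K202 and K331.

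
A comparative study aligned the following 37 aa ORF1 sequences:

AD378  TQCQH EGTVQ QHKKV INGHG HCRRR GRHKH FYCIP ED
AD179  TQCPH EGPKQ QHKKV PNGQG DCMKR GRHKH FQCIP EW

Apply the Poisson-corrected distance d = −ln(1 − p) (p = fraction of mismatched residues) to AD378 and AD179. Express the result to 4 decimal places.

0.3151

Mismatches occur at site 4 (Q/P), site 8 (T/P), site 9 (V/K), site 16 (I/P), site 19 (H/Q), site 21 (H/D), site 23 (R/M), site 24 (R/K), site 32 (Y/Q), site 37 (D/W).
p = 10/37 = 0.270270.
d = −ln(1 − 0.270270) = −ln(0.729730) = 0.3151.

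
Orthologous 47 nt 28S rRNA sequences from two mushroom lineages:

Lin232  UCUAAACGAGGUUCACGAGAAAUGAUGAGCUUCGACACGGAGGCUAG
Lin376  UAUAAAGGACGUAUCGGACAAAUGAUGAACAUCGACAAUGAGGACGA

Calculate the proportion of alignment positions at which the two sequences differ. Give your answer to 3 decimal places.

Differing sites — 2:C/A; 7:C/G; 10:G/C; 13:U/A; 14:C/U; 15:A/C; 16:C/G; 19:G/C; 29:G/A; 31:U/A; 38:C/A; 39:G/U; 44:C/A; 45:U/C; 46:A/G; 47:G/A.
There are 16 differences over 47 sites, so p = 16/47 = 0.340.

0.340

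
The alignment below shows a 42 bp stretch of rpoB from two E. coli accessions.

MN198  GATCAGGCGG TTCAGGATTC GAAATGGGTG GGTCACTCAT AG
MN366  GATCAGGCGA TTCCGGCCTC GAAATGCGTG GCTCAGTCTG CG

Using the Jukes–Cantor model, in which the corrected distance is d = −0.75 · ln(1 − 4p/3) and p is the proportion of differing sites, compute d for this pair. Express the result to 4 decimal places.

0.2865

Differing sites — 10:G/A; 14:A/C; 17:A/C; 18:T/C; 27:G/C; 32:G/C; 36:C/G; 39:A/T; 40:T/G; 41:A/C.
p = 10/42 = 0.238095.
d = −0.75 · ln(1 − (4/3)·0.238095) = −0.75 · ln(0.682540) = −0.75 · (-0.381934) = 0.2865.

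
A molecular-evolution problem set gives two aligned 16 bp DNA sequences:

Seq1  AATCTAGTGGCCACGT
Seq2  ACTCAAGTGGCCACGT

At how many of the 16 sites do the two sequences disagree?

2

The sequences differ at positions 2 (A/C), 5 (T/A).
That gives 2 mismatches out of 16 aligned sites, so the Hamming distance is 2.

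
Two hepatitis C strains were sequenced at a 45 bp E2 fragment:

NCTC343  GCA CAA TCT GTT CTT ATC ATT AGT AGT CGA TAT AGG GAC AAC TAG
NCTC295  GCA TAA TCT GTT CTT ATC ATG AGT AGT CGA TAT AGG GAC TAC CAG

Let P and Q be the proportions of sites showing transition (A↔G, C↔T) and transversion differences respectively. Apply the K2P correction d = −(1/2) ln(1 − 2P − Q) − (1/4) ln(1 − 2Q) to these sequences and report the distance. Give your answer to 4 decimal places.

0.0948

Differing sites — 4:C/T (Ti); 21:T/G (Tv); 40:A/T (Tv); 43:T/C (Ti).
Of the 4 differences, 2 transitions and 2 transversions over 45 sites: P = 2/45 = 0.044444, Q = 2/45 = 0.044444.
d = −0.5·ln(0.866668) − 0.25·ln(0.911112) = −0.5·(-0.143099) − 0.25·(-0.093089) = 0.0948.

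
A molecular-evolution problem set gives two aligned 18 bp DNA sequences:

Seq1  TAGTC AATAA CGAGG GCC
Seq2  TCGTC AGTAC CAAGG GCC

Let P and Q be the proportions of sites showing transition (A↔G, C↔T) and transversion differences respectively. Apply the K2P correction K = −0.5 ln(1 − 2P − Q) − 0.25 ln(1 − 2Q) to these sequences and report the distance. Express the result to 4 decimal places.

0.2656

Differing sites — 2:A/C (Tv); 7:A/G (Ti); 10:A/C (Tv); 12:G/A (Ti).
Of the 4 differences, 2 transitions and 2 transversions over 18 sites: P = 2/18 = 0.111111, Q = 2/18 = 0.111111.
d = −0.5·ln(0.666667) − 0.25·ln(0.777778) = −0.5·(-0.405465) − 0.25·(-0.251314) = 0.2656.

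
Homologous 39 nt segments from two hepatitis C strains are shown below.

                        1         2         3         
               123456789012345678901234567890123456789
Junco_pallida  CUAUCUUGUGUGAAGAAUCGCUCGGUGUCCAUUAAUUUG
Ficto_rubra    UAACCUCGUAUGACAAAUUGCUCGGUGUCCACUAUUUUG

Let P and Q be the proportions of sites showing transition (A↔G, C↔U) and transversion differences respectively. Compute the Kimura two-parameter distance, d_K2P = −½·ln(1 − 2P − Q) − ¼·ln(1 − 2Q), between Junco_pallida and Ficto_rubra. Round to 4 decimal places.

Differing sites — 1:C/U (Ti); 2:U/A (Tv); 4:U/C (Ti); 7:U/C (Ti); 10:G/A (Ti); 14:A/C (Tv); 15:G/A (Ti); 19:C/U (Ti); 32:U/C (Ti); 35:A/U (Tv).
Of the 10 differences, 7 transitions and 3 transversions over 39 sites: P = 7/39 = 0.179487, Q = 3/39 = 0.076923.
d = −0.5·ln(0.564103) − 0.25·ln(0.846154) = −0.5·(-0.572518) − 0.25·(-0.167054) = 0.3280.

0.3280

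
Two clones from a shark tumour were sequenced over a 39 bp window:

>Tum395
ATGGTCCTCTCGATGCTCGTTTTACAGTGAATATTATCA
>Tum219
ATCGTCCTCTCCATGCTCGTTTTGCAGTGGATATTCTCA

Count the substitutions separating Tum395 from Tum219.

5

Differing sites — 3:G/C; 12:G/C; 24:A/G; 30:A/G; 36:A/C.
That gives 5 mismatches out of 39 aligned sites, so the Hamming distance is 5.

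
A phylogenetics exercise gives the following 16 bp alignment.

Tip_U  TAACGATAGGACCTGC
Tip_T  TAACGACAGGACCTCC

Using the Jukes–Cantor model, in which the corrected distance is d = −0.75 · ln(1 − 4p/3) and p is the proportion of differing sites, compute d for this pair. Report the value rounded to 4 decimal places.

0.1367

The sequences differ at positions 7 (T/C), 15 (G/C).
p = 2/16 = 0.125000.
d = −0.75 · ln(1 − (4/3)·0.125000) = −0.75 · ln(0.833333) = −0.75 · (-0.182322) = 0.1367.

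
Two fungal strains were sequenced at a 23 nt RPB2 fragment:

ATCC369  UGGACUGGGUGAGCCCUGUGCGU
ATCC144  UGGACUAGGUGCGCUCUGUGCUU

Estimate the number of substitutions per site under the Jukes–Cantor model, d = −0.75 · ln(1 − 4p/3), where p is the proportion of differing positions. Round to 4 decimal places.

Mismatches occur at site 7 (G/A), site 12 (A/C), site 15 (C/U), site 22 (G/U).
p = 4/23 = 0.173913.
d = −0.75 · ln(1 − (4/3)·0.173913) = −0.75 · ln(0.768116) = −0.75 · (-0.263815) = 0.1979.

0.1979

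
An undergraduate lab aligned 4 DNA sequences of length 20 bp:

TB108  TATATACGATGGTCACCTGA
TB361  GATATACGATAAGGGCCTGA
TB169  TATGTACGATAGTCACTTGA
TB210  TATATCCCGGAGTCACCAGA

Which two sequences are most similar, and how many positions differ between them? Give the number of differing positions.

3

Pairwise Hamming distances:
  TB108 vs TB361: 6
  TB108 vs TB169: 3
  TB108 vs TB210: 6
  TB361 vs TB169: 7
  TB361 vs TB210: 10
  TB169 vs TB210: 7
The smallest is 3, between TB108 and TB169.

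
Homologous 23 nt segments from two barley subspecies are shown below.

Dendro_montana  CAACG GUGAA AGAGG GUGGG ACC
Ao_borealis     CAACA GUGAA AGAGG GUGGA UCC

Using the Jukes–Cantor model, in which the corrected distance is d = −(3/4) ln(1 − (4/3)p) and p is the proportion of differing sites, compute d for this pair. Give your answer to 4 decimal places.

0.1433

The sequences differ at positions 5 (G/A), 20 (G/A), 21 (A/U).
p = 3/23 = 0.130435.
d = −0.75 · ln(1 − (4/3)·0.130435) = −0.75 · ln(0.826087) = −0.75 · (-0.191055) = 0.1433.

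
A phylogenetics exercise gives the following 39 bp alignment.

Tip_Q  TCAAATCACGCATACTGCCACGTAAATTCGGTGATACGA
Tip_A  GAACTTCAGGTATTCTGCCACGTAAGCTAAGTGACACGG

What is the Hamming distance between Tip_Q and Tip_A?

13

Mismatches occur at site 1 (T/G), site 2 (C/A), site 4 (A/C), site 5 (A/T), site 9 (C/G), site 11 (C/T), site 14 (A/T), site 26 (A/G), site 27 (T/C), site 29 (C/A), site 30 (G/A), site 35 (T/C), site 39 (A/G).
That gives 13 mismatches out of 39 aligned sites, so the Hamming distance is 13.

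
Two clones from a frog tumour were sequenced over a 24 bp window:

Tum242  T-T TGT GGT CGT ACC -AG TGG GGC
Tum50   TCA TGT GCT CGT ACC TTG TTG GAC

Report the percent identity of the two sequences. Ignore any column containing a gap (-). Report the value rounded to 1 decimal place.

77.3%

Excluding the 2 gap columns leaves 22 comparable sites.
Differing sites — 3:T/A; 8:G/C; 17:A/T; 20:G/T; 23:G/A.
17 of the 22 comparable sites match, so the percent identity is 17/22 × 100 = 77.3%.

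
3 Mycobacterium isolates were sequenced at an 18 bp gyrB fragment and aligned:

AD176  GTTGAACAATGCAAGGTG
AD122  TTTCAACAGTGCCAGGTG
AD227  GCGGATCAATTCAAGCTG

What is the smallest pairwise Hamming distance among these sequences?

4

Pairwise Hamming distances:
  AD176 vs AD122: 4
  AD176 vs AD227: 5
  AD122 vs AD227: 9
The smallest is 4, between AD176 and AD122.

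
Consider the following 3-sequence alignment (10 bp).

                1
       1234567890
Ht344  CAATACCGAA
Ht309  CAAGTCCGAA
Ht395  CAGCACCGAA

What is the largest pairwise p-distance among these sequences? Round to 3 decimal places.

Pairwise Hamming distances:
  Ht344 vs Ht309: 2
  Ht344 vs Ht395: 2
  Ht309 vs Ht395: 3
The largest is 3 mismatches, between Ht309 and Ht395; p = 3/10 = 0.300.

0.300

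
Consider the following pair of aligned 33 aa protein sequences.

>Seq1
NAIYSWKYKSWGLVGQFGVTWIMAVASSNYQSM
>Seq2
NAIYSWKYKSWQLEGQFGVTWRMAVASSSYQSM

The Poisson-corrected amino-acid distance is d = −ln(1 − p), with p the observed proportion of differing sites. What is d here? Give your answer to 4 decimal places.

Mismatches occur at site 12 (G→Q), site 14 (V→E), site 22 (I→R), site 29 (N→S).
p = 4/33 = 0.121212.
d = −ln(1 − 0.121212) = −ln(0.878788) = 0.1292.

0.1292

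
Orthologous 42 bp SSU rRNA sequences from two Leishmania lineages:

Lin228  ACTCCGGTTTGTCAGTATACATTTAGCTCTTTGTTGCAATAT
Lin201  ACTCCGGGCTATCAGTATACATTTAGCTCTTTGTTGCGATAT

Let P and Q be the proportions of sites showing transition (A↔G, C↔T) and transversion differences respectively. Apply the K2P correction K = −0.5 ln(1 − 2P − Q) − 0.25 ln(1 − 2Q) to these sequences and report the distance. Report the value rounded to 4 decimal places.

0.1034

Mismatches occur at site 8 (T→G, transversion), site 9 (T→C, transition), site 11 (G→A, transition), site 38 (A→G, transition).
Of the 4 differences, 3 transitions and 1 transversion over 42 sites: P = 3/42 = 0.071429, Q = 1/42 = 0.023810.
d = −0.5·ln(0.833332) − 0.25·ln(0.952380) = −0.5·(-0.182323) − 0.25·(-0.048791) = 0.1034.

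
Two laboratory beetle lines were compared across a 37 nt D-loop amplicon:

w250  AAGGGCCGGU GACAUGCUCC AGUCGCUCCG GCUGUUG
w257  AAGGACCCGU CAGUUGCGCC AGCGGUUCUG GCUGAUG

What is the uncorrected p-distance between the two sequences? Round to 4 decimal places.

0.2973

Mismatches occur at site 5 (G→A), site 8 (G→C), site 11 (G→C), site 13 (C→G), site 14 (A→U), site 18 (U→G), site 23 (U→C), site 24 (C→G), site 26 (C→U), site 29 (C→U), site 35 (U→A).
There are 11 differences over 37 sites, so p = 11/37 = 0.2973.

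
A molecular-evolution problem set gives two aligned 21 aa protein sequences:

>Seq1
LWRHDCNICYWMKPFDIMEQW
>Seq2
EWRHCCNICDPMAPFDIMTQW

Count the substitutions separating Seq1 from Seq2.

6

Mismatches occur at site 1 (L→E), site 5 (D→C), site 10 (Y→D), site 11 (W→P), site 13 (K→A), site 19 (E→T).
That gives 6 mismatches out of 21 aligned sites, so the Hamming distance is 6.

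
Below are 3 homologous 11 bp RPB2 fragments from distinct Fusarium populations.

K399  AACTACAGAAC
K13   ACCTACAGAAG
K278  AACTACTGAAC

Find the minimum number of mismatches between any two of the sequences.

Pairwise Hamming distances:
  K399 vs K13: 2
  K399 vs K278: 1
  K13 vs K278: 3
The smallest is 1, between K399 and K278.

1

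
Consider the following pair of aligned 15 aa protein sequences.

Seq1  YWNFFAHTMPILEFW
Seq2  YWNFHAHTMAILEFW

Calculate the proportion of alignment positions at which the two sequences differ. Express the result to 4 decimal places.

0.1333

Differing sites — 5:F/H; 10:P/A.
There are 2 differences over 15 sites, so p = 2/15 = 0.1333.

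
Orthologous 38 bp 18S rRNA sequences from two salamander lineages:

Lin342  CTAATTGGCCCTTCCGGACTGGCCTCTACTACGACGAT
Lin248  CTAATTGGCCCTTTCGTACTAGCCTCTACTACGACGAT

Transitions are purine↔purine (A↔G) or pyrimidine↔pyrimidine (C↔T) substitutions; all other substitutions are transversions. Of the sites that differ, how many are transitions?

Mismatches occur at site 14 (C↔T, transition), site 17 (G↔T, transversion), site 21 (G↔A, transition).
Of the 3 differences, 2 transitions and 1 transversion, so the answer is 2.

2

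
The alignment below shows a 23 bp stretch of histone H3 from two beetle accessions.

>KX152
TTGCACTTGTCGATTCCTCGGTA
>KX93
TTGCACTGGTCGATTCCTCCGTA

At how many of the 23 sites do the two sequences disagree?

The sequences differ at positions 8 (T/G), 20 (G/C).
That gives 2 mismatches out of 23 aligned sites, so the Hamming distance is 2.

2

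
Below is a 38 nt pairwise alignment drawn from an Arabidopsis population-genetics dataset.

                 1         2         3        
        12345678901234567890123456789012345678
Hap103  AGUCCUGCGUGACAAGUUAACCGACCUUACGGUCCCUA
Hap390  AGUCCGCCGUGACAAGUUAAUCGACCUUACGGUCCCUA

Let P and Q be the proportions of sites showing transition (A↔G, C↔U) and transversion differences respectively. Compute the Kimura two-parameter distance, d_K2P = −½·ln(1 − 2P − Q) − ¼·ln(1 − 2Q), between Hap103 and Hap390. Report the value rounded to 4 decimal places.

0.0834

Mismatches occur at site 6 (U↔G, transversion), site 7 (G↔C, transversion), site 21 (C↔U, transition).
Of the 3 differences, 1 transition and 2 transversions over 38 sites: P = 1/38 = 0.026316, Q = 2/38 = 0.052632.
d = −0.5·ln(0.894736) − 0.25·ln(0.894736) = −0.5·(-0.111227) − 0.25·(-0.111227) = 0.0834.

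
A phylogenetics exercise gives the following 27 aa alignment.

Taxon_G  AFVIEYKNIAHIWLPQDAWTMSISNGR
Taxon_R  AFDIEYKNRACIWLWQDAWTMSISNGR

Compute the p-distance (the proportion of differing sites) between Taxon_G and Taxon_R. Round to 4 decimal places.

The sequences differ at positions 3 (V/D), 9 (I/R), 11 (H/C), 15 (P/W).
There are 4 differences over 27 sites, so p = 4/27 = 0.1481.

0.1481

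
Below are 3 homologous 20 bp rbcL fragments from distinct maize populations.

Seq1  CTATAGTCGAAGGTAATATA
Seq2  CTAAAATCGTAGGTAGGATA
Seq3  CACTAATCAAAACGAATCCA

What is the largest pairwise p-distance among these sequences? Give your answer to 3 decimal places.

Pairwise Hamming distances:
  Seq1 vs Seq2: 5
  Seq1 vs Seq3: 9
  Seq2 vs Seq3: 12
The largest is 12 mismatches, between Seq2 and Seq3; p = 12/20 = 0.600.

0.600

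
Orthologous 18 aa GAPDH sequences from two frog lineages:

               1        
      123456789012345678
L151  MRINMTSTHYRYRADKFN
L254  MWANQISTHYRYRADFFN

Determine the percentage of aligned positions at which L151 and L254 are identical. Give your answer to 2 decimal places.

Differing sites — 2:R/W; 3:I/A; 5:M/Q; 6:T/I; 16:K/F.
13 of the 18 sites match, so the percent identity is 13/18 × 100 = 72.22%.

72.22%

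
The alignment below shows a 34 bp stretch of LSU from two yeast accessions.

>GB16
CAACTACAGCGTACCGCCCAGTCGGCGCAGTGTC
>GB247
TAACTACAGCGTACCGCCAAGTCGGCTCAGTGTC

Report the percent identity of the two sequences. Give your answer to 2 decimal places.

Mismatches occur at site 1 (C↔T), site 19 (C↔A), site 27 (G↔T).
31 of the 34 sites match, so the percent identity is 31/34 × 100 = 91.18%.

91.18%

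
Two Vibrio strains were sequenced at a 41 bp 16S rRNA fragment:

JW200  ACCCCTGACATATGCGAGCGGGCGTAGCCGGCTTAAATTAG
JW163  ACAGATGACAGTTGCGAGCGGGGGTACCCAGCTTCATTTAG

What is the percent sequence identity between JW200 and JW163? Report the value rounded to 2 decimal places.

75.61%

Mismatches occur at site 3 (C/A), site 4 (C/G), site 5 (C/A), site 11 (T/G), site 12 (A/T), site 23 (C/G), site 27 (G/C), site 30 (G/A), site 35 (A/C), site 37 (A/T).
31 of the 41 sites match, so the percent identity is 31/41 × 100 = 75.61%.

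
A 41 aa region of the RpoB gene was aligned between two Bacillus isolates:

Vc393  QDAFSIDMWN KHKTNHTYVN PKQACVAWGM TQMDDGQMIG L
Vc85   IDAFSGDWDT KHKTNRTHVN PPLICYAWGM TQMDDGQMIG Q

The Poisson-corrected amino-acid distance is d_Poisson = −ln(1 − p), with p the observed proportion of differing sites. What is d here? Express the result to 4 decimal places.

Differing sites — 1:Q/I; 6:I/G; 8:M/W; 9:W/D; 10:N/T; 16:H/R; 18:Y/H; 22:K/P; 23:Q/L; 24:A/I; 26:V/Y; 41:L/Q.
p = 12/41 = 0.292683.
d = −ln(1 − 0.292683) = −ln(0.707317) = 0.3463.

0.3463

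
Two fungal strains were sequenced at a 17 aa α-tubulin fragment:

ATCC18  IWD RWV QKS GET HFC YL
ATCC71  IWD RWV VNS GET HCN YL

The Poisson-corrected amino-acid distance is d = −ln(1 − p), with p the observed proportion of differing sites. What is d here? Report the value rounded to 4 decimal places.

The sequences differ at positions 7 (Q/V), 8 (K/N), 14 (F/C), 15 (C/N).
p = 4/17 = 0.235294.
d = −ln(1 − 0.235294) = −ln(0.764706) = 0.2683.

0.2683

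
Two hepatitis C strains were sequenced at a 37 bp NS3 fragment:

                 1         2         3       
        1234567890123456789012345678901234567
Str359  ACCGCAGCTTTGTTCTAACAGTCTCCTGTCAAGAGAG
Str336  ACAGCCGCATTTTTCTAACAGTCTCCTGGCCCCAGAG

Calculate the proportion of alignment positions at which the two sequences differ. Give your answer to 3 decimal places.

Differing sites — 3:C/A; 6:A/C; 9:T/A; 12:G/T; 29:T/G; 31:A/C; 32:A/C; 33:G/C.
There are 8 differences over 37 sites, so p = 8/37 = 0.216.

0.216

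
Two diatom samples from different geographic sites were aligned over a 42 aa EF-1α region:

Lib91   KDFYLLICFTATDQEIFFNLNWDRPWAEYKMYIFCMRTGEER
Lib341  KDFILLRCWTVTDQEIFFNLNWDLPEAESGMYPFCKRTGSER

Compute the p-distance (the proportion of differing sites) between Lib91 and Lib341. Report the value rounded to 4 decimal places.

Differing sites — 4:Y/I; 7:I/R; 9:F/W; 11:A/V; 24:R/L; 26:W/E; 29:Y/S; 30:K/G; 33:I/P; 36:M/K; 40:E/S.
There are 11 differences over 42 sites, so p = 11/42 = 0.2619.

0.2619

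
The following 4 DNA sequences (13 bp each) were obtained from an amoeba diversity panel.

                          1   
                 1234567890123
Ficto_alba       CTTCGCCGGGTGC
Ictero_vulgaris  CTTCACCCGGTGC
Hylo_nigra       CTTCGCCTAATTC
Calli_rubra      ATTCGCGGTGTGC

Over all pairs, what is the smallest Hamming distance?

2

Pairwise Hamming distances:
  Ficto_alba vs Ictero_vulgaris: 2
  Ficto_alba vs Hylo_nigra: 4
  Ficto_alba vs Calli_rubra: 3
  Ictero_vulgaris vs Hylo_nigra: 5
  Ictero_vulgaris vs Calli_rubra: 5
  Hylo_nigra vs Calli_rubra: 6
The smallest is 2, between Ficto_alba and Ictero_vulgaris.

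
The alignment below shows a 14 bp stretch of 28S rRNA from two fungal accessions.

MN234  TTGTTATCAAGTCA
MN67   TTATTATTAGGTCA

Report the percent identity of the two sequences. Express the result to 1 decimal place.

Mismatches occur at site 3 (G→A), site 8 (C→T), site 10 (A→G).
11 of the 14 sites match, so the percent identity is 11/14 × 100 = 78.6%.

78.6%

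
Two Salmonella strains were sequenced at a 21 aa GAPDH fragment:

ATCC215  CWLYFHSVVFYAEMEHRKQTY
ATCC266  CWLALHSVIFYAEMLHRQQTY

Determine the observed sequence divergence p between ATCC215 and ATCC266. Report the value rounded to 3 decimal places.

The sequences differ at positions 4 (Y/A), 5 (F/L), 9 (V/I), 15 (E/L), 18 (K/Q).
There are 5 differences over 21 sites, so p = 5/21 = 0.238.

0.238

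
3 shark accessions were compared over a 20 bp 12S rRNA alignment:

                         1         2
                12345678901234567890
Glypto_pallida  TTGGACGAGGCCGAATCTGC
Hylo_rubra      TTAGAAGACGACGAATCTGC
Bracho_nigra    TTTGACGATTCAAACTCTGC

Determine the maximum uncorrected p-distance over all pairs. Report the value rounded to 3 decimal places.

Pairwise Hamming distances:
  Glypto_pallida vs Hylo_rubra: 4
  Glypto_pallida vs Bracho_nigra: 6
  Hylo_rubra vs Bracho_nigra: 8
The largest is 8 mismatches, between Hylo_rubra and Bracho_nigra; p = 8/20 = 0.400.

0.400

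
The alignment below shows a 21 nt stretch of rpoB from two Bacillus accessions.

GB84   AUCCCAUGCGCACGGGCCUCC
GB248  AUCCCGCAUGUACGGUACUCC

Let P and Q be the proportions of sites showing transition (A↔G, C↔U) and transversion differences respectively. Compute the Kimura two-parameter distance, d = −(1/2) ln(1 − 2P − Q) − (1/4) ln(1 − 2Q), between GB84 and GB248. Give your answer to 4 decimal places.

0.4765

The sequences differ at positions 6 (A/G, transition), 7 (U/C, transition), 8 (G/A, transition), 9 (C/U, transition), 11 (C/U, transition), 16 (G/U, transversion), 17 (C/A, transversion).
Of the 7 differences, 5 transitions and 2 transversions over 21 sites: P = 5/21 = 0.238095, Q = 2/21 = 0.095238.
d = −0.5·ln(0.428572) − 0.25·ln(0.809524) = −0.5·(-0.847297) − 0.25·(-0.211309) = 0.4765.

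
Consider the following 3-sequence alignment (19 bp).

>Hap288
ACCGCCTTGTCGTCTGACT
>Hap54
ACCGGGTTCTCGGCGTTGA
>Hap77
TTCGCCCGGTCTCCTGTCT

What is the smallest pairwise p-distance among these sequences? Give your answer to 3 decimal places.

Pairwise Hamming distances:
  Hap288 vs Hap54: 9
  Hap288 vs Hap77: 7
  Hap54 vs Hap77: 13
The smallest is 7 mismatches, between Hap288 and Hap77; p = 7/19 = 0.368.

0.368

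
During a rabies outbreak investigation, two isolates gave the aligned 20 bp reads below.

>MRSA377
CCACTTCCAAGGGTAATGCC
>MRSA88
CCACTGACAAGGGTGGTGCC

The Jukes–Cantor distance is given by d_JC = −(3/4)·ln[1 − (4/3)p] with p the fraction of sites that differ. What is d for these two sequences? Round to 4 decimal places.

Differing sites — 6:T/G; 7:C/A; 15:A/G; 16:A/G.
p = 4/20 = 0.200000.
d = −0.75 · ln(1 − (4/3)·0.200000) = −0.75 · ln(0.733333) = −0.75 · (-0.310155) = 0.2326.

0.2326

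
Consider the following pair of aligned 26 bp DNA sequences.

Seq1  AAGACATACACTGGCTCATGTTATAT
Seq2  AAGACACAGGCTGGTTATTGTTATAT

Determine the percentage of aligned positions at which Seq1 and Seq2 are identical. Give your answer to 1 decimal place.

The sequences differ at positions 7 (T/C), 9 (C/G), 10 (A/G), 15 (C/T), 17 (C/A), 18 (A/T).
20 of the 26 sites match, so the percent identity is 20/26 × 100 = 76.9%.

76.9%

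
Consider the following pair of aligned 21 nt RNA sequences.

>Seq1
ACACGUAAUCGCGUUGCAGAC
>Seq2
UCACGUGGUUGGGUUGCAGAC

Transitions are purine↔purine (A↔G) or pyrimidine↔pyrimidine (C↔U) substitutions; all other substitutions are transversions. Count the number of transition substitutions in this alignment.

3

The sequences differ at positions 1 (A/U, transversion), 7 (A/G, transition), 8 (A/G, transition), 10 (C/U, transition), 12 (C/G, transversion).
Of the 5 differences, 3 transitions and 2 transversions, so the answer is 3.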